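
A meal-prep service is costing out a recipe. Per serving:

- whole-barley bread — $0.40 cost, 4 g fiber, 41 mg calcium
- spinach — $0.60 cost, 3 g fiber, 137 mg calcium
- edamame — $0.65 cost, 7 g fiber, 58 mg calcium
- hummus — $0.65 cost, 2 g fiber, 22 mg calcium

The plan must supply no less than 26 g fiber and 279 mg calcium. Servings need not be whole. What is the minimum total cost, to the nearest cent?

$2.60

Minimising a linear cost over {fiber ≥ 26, calcium ≥ 279, servings ≥ 0} — the optimum is at a vertex, using one or two foods.
whole-barley bread only: max(26/4, 279/41) = 6.805 servings → $2.72.
spinach only: max(26/3, 279/137) = 8.667 servings → $5.20.
edamame only: max(26/7, 279/58) = 4.81 servings → $3.13.
hummus only: max(26/2, 279/22) = 13 servings → $8.45.
whole-barley bread + spinach with both tight: 6.412 servings and 0.1176 servings → $2.64.
whole-barley bread + edamame: the both-tight solution has a negative serving — not a feasible corner.
whole-barley bread + hummus with both tight: 2.333 servings and 8.333 servings → $6.35.
spinach + edamame with both tight: 0.5669 servings and 3.471 servings → $2.60.
spinach + hummus: intersection lies outside the first quadrant.
edamame + hummus with both tight: 0.3684 servings and 11.71 servings → $7.85.
Cheapest feasible corner: $2.60.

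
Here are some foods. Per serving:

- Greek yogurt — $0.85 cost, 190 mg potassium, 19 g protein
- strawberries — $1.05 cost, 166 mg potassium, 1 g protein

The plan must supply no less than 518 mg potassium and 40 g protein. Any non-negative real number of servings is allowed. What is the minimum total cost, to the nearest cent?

At the optimum either one food covers both requirements or two foods hit both targets exactly; no other combination can be cheaper.
Greek yogurt only: max(518/190, 40/19) = 2.726 servings → $2.32.
strawberries only: max(518/166, 40/1) = 40 servings → $42.00.
Greek yogurt + strawberries with both tight: 2.065 servings and 0.7564 servings → $2.55.
Cheapest feasible corner: $2.32.

$2.32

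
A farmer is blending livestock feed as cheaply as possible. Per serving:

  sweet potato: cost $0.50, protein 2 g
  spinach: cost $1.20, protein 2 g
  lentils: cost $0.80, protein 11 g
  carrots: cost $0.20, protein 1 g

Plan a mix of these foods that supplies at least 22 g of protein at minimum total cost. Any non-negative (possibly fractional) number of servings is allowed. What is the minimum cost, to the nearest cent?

Cost per g of protein: lentils $0.0727, carrots $0.2000, sweet potato $0.2500, spinach $0.6000.
With no serving limits, use only lentils: 22 g / 11 g = 2 servings × $0.80 = $1.60.

$1.60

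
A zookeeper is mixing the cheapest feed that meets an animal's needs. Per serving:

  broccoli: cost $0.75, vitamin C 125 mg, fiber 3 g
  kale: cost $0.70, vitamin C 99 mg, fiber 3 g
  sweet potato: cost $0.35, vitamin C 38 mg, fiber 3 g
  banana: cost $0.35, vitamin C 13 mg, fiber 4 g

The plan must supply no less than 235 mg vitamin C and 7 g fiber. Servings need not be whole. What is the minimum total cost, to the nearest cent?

With two linear requirements the optimum uses one or two foods; enumerate the corners.
broccoli only: max(235/125, 7/3) = 2.333 servings → $1.75.
kale only: max(235/99, 7/3) = 2.374 servings → $1.66.
sweet potato only: max(235/38, 7/3) = 6.184 servings → $2.16.
banana only: max(235/13, 7/4) = 18.08 servings → $6.33.
broccoli + kale with both tight: 0.1538 servings and 2.179 servings → $1.64.
broccoli + sweet potato with both tight: 1.682 servings and 0.6513 servings → $1.49.
broccoli + banana with both tight: 1.842 servings and 0.3688 servings → $1.51.
kale + sweet potato: intersection lies outside the first quadrant.
kale + banana: the both-tight solution has a negative serving — not a feasible corner.
sweet potato + banana: intersection lies outside the first quadrant.
Cheapest feasible corner: $1.49.

$1.49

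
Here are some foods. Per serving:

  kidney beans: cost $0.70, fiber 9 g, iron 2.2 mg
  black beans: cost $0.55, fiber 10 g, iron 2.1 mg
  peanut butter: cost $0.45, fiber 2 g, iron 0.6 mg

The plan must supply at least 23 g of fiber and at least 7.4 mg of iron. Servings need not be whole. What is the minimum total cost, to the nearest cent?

$1.94

At the optimum either one food covers both requirements or two foods hit both targets exactly; no other combination can be cheaper.
kidney beans only: max(23/9, 7.4/2.2) = 3.364 servings → $2.35.
black beans only: max(23/10, 7.4/2.1) = 3.524 servings → $1.94.
peanut butter only: max(23/2, 7.4/0.6) = 12.33 servings → $5.55.
kidney beans + black beans: intersection lies outside the first quadrant.
kidney beans + peanut butter with both targets exact would need a negative amount; discard.
black beans + peanut butter with both targets exact would need a negative amount; discard.
Cheapest feasible corner: $1.94.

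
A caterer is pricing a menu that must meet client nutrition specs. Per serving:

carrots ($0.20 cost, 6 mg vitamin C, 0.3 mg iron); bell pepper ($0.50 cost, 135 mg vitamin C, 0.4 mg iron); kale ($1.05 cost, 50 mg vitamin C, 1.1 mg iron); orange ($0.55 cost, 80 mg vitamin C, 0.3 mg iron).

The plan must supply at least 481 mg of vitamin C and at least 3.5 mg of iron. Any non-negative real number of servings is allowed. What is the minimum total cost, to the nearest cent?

This is a tiny linear program; its minimum lies at a vertex of the feasible set. List the vertices and price them.
carrots only: max(481/6, 3.5/0.3) = 80.17 servings → $16.03.
bell pepper only: max(481/135, 3.5/0.4) = 8.75 servings → $4.38.
kale only: max(481/50, 3.5/1.1) = 9.62 servings → $10.10.
orange only: max(481/80, 3.5/0.3) = 11.67 servings → $6.42.
carrots + bell pepper with both tight: 7.352 servings and 3.236 servings → $3.09.
carrots + kale: the both-tight solution has a negative serving — not a feasible corner.
carrots + orange with both tight: 6.113 servings and 5.554 servings → $4.28.
bell pepper + kale with both tight: 2.756 servings and 2.18 servings → $3.67.
bell pepper + orange: the both-tight solution has a negative serving — not a feasible corner.
kale + orange with both tight: 1.859 servings and 4.851 servings → $4.62.
The minimum over all feasible corners is $3.09.

$3.09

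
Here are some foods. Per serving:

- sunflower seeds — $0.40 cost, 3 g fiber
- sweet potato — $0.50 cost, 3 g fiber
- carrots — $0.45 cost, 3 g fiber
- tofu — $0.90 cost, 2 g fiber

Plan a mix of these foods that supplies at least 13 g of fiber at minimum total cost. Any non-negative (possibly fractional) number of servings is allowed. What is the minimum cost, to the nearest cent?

$1.73

Cost per g of fiber: sunflower seeds $0.1333, carrots $0.1500, sweet potato $0.1667, tofu $0.4500.
With no serving limits, use only sunflower seeds: 13 g / 3 g = 4.333 servings × $0.40 = $1.73.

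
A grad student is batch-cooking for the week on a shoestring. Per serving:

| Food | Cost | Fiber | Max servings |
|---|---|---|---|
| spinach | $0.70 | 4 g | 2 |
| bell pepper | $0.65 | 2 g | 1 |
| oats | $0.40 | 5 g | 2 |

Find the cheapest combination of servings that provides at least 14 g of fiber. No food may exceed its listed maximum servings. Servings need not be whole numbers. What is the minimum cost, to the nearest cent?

$1.50

Cost per g of fiber: oats $0.0800, spinach $0.1750, bell pepper $0.3250.
Take 2 servings of oats: +10.0 g fiber for $0.80 (total $0.80, still need 4.0 g).
Take 1 serving of spinach: +4.0 g fiber for $0.70 (total $1.50, still need 0.0 g).
Filling from the cheapest source first is optimal under one linear minimum: $1.50.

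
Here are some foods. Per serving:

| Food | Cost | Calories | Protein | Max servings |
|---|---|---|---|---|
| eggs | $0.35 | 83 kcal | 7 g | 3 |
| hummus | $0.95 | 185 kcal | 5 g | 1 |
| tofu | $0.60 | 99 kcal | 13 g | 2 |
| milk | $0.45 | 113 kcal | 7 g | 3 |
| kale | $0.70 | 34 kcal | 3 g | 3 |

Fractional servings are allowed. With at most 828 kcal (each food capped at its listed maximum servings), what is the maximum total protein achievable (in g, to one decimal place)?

Protein per kcal: tofu 0.1313, kale 0.08824, eggs 0.08434, milk 0.06195, hummus 0.02703.
Take 2 servings of tofu: uses 198 kcal, +26.0 g protein (running total 26.0 g).
Take 3 servings of kale: uses 102 kcal, +9.0 g protein (running total 35.0 g).
Take 3 servings of eggs: uses 249 kcal, +21.0 g protein (running total 56.0 g).
Take 2.469 servings of milk: uses 279 kcal, +17.3 g protein (running total 73.3 g).
Greedy by best ratio exhausts the calories allowance optimally: 73.3 g.

73.3 g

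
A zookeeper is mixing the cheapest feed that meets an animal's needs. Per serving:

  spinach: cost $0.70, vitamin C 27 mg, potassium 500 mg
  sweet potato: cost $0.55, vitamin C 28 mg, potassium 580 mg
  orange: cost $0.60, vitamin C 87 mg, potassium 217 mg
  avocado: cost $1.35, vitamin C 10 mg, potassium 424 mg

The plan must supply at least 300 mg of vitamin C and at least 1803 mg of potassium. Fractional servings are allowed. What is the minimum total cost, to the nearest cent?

spinach only: max(300/27, 1803/500) = 11.11 servings → $7.78.
sweet potato only: max(300/28, 1803/580) = 10.71 servings → $5.89.
orange only: max(300/87, 1803/217) = 8.309 servings → $4.99.
avocado only: max(300/10, 1803/424) = 30 servings → $40.50.
spinach + sweet potato: intersection lies outside the first quadrant.
spinach + orange with both tight: 2.438 servings and 2.692 servings → $3.32.
spinach + avocado: intersection lies outside the first quadrant.
sweet potato + orange with both tight: 2.067 servings and 2.783 servings → $2.81.
sweet potato + avocado: the both-tight solution has a negative serving — not a feasible corner.
orange + avocado with both tight: 3.144 servings and 2.643 servings → $5.45.
So the least-cost plan costs $2.81.

$2.81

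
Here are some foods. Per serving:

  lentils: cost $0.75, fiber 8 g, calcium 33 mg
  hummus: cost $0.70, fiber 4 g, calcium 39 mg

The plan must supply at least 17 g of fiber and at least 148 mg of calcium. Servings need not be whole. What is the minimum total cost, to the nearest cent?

lentils only: max(17/8, 148/33) = 4.485 servings → $3.36.
hummus only: max(17/4, 148/39) = 4.25 servings → $2.98.
lentils + hummus with both tight: 0.3944 servings and 3.461 servings → $2.72.
The minimum over all feasible corners is $2.72.

$2.72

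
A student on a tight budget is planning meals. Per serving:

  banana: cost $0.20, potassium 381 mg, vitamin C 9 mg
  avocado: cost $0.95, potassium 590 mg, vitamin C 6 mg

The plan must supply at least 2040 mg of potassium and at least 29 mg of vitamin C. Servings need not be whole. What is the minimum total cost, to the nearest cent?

This is a tiny linear program; its minimum lies at a vertex of the feasible set. List the vertices and price them.
banana only: max(2040/381, 29/9) = 5.354 servings → $1.07.
avocado only: max(2040/590, 29/6) = 4.833 servings → $4.59.
banana + avocado with both tight: 1.61 servings and 2.418 servings → $2.62.
Cheapest feasible corner: $1.07.

$1.07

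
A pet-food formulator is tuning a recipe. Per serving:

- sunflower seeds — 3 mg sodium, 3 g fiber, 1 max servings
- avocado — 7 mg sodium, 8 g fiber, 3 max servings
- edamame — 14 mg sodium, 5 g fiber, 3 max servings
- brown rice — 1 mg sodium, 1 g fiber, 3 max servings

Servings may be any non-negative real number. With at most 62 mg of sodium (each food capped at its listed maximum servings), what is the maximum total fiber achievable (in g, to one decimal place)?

Fiber per mg sodium: avocado 1.143, sunflower seeds 1, brown rice 1, edamame 0.3571.
Take 3 servings of avocado: uses 21 mg sodium, +24.0 g fiber (running total 24.0 g).
Take 1 serving of sunflower seeds: uses 3 mg sodium, +3.0 g fiber (running total 27.0 g).
Take 3 servings of brown rice: uses 3 mg sodium, +3.0 g fiber (running total 30.0 g).
Take 2.5 servings of edamame: uses 35 mg sodium, +12.5 g fiber (running total 42.5 g).
Greedy by best ratio exhausts the sodium allowance optimally: 42.5 g.

42.5 g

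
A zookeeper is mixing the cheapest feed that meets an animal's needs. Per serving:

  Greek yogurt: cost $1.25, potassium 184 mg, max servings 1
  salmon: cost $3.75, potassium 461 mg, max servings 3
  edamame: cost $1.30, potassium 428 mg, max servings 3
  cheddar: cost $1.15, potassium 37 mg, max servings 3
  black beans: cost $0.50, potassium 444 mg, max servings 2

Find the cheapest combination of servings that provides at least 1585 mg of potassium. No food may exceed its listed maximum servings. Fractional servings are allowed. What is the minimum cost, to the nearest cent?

$3.12

Cost per mg of potassium: black beans $0.0011, edamame $0.0030, Greek yogurt $0.0068, salmon $0.0081, cheddar $0.0311.
Take 2 servings of black beans: +888.0 mg potassium for $1.00 (total $1.00, still need 697.0 mg).
Take 1.629 servings of edamame: +697.0 mg potassium for $2.12 (total $3.12, still need 0.0 mg).
Filling from the cheapest source first is optimal under one linear minimum: $3.12.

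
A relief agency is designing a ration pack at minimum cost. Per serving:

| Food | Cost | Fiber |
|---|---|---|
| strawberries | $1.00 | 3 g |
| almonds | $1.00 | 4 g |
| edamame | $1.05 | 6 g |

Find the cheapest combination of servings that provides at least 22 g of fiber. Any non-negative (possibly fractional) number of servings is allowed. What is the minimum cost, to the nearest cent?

$3.85

Cost per g of fiber: edamame $0.1750, almonds $0.2500, strawberries $0.3333.
With no serving limits, use only edamame: 22 g / 6 g = 3.667 servings × $1.05 = $3.85.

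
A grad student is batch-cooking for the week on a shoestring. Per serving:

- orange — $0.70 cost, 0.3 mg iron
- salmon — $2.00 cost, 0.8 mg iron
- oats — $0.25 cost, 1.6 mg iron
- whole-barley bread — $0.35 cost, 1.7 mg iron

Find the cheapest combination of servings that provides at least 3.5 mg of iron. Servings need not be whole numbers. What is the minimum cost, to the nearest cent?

$0.55

Cost per mg of iron: oats $0.1562, whole-barley bread $0.2059, orange $2.3333, salmon $2.5000.
With no serving limits, use only oats: 3.5 mg / 1.6 mg = 2.188 servings × $0.25 = $0.55.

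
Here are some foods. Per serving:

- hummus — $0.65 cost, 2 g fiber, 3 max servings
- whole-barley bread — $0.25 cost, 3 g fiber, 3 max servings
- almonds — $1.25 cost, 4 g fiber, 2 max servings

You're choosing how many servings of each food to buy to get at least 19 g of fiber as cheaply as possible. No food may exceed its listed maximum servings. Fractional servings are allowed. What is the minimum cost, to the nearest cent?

$3.90

Cost per g of fiber: whole-barley bread $0.0833, almonds $0.3125, hummus $0.3250.
Take 3 servings of whole-barley bread: +9.0 g fiber for $0.75 (total $0.75, still need 10.0 g).
Take 2 servings of almonds: +8.0 g fiber for $2.50 (total $3.25, still need 2.0 g).
Take 1 serving of hummus: +2.0 g fiber for $0.65 (total $3.90, still need 0.0 g).
Filling from the cheapest source first is optimal under one linear minimum: $3.90.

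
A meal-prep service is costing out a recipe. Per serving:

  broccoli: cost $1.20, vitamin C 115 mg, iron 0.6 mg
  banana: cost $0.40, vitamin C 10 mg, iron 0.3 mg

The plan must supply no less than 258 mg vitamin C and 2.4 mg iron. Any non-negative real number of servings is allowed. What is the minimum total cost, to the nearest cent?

Check every corner: each single food scaled to meet both minima, and each pair solved so both constraints bind.
broccoli only: max(258/115, 2.4/0.6) = 4 servings → $4.80.
banana only: max(258/10, 2.4/0.3) = 25.8 servings → $10.32.
broccoli + banana with both tight: 1.874 servings and 4.253 servings → $3.95.
The minimum over all feasible corners is $3.95.

$3.95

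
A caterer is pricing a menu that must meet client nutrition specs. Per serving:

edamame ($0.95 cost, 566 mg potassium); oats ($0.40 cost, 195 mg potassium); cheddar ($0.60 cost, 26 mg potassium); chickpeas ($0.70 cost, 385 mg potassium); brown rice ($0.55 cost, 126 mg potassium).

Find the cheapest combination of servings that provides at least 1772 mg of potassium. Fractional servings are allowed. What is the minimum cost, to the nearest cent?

Cost per mg of potassium: edamame $0.0017, chickpeas $0.0018, oats $0.0021, brown rice $0.0044, cheddar $0.0231.
With no serving limits, use only edamame: 1772 mg / 566 mg = 3.131 servings × $0.95 = $2.97.

$2.97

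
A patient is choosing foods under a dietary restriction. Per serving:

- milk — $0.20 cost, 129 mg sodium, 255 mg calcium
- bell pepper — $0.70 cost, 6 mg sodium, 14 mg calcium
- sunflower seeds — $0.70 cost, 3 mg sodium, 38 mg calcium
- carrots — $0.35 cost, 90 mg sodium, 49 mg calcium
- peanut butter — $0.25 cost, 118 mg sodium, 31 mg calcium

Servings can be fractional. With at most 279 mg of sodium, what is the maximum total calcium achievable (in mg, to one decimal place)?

3534.0 mg

Calcium per mg sodium: sunflower seeds 12.67, bell pepper 2.333, milk 1.977, carrots 0.5444, peanut butter 0.2627.
With no serving limits, spend the whole sodium allowance on sunflower seeds: 279 mg / 3 mg × 38 mg = 3534.0 mg.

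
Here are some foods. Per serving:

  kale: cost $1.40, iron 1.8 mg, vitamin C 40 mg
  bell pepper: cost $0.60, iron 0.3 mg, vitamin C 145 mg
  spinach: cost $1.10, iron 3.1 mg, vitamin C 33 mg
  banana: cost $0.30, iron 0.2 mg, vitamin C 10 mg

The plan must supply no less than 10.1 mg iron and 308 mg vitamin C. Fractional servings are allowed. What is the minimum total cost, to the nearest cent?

$4.28

With two linear requirements the optimum uses one or two foods; enumerate the corners.
kale only: max(10.1/1.8, 308/40) = 7.7 servings → $10.78.
bell pepper only: max(10.1/0.3, 308/145) = 33.67 servings → $20.20.
spinach only: max(10.1/3.1, 308/33) = 9.333 servings → $10.27.
banana only: max(10.1/0.2, 308/10) = 50.5 servings → $15.15.
kale + bell pepper with both tight: 5.51 servings and 0.604 servings → $8.08.
kale + spinach: intersection lies outside the first quadrant.
kale + banana with both tight: 3.94 servings and 15.04 servings → $10.03.
bell pepper + spinach with both tight: 1.414 servings and 3.121 servings → $4.28.
bell pepper + banana with both targets exact would need a negative amount; discard.
spinach + banana with both tight: 1.615 servings and 25.47 servings → $9.42.
Cheapest feasible corner: $4.28.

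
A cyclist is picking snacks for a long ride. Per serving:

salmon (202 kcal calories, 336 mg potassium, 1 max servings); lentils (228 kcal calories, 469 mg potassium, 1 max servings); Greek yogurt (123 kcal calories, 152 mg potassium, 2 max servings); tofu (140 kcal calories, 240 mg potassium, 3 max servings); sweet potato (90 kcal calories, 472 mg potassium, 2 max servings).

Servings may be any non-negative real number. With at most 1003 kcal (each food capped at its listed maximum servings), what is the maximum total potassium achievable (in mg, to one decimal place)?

2424.1 mg

Potassium per kcal: sweet potato 5.244, lentils 2.057, tofu 1.714, salmon 1.663, Greek yogurt 1.236.
Take 2 servings of sweet potato: uses 180 kcal, +944.0 mg potassium (running total 944.0 mg).
Take 1 serving of lentils: uses 228 kcal, +469.0 mg potassium (running total 1413.0 mg).
Take 3 servings of tofu: uses 420 kcal, +720.0 mg potassium (running total 2133.0 mg).
Take 0.8663 servings of salmon: uses 175 kcal, +291.1 mg potassium (running total 2424.1 mg).
Greedy by best ratio exhausts the calories allowance optimally: 2424.1 mg.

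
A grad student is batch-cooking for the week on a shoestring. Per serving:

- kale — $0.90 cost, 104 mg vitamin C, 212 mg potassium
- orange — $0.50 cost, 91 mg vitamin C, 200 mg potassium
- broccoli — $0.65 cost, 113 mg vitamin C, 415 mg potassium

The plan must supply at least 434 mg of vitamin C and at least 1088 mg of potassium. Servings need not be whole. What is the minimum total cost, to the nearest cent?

Minimising a linear cost over {vitamin C ≥ 434, potassium ≥ 1088, servings ≥ 0} — the optimum is at a vertex, using one or two foods.
kale only: max(434/104, 1088/212) = 5.132 servings → $4.62.
orange only: max(434/91, 1088/200) = 5.44 servings → $2.72.
broccoli only: max(434/113, 1088/415) = 3.841 servings → $2.50.
kale + orange: the both-tight solution has a negative serving — not a feasible corner.
kale + broccoli with both tight: 2.977 servings and 1.101 servings → $3.39.
orange + broccoli with both tight: 3.77 servings and 0.805 servings → $2.41.
Cheapest feasible corner: $2.41.

$2.41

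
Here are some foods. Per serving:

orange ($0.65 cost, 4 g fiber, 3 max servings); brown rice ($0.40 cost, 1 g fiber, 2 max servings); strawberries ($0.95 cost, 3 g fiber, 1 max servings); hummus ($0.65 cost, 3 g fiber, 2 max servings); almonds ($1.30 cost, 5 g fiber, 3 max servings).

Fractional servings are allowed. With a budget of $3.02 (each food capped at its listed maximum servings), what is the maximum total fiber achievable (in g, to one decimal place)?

16.9 g

Fiber per dollar: orange 6.154, hummus 4.615, almonds 3.846, strawberries 3.158, brown rice 2.5.
Take 3 servings of orange: spends $1.95, +12.0 g fiber (running total 12.0 g).
Take 1.646 servings of hummus: spends $1.07, +4.9 g fiber (running total 16.9 g).
Greedy by best ratio exhausts the cost allowance optimally: 16.9 g.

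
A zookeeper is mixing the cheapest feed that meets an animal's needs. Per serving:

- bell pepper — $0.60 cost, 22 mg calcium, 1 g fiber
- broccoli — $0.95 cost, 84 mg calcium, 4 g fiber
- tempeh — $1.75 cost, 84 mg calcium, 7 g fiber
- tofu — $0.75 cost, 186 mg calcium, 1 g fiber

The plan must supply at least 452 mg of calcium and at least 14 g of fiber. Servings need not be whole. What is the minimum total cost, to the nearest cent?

$3.82

A basic optimal solution has at most two foods positive. Try each food alone and each pair with both targets met exactly.
bell pepper only: max(452/22, 14/1) = 20.55 servings → $12.33.
broccoli only: max(452/84, 14/4) = 5.381 servings → $5.11.
tempeh only: max(452/84, 14/7) = 5.381 servings → $9.42.
tofu only: max(452/186, 14/1) = 14 servings → $10.50.
bell pepper + broccoli: the both-tight solution has a negative serving — not a feasible corner.
bell pepper + tempeh: intersection lies outside the first quadrant.
bell pepper + tofu with both tight: 13.12 servings and 0.878 servings → $8.53.
broccoli + tempeh: the both-tight solution has a negative serving — not a feasible corner.
broccoli + tofu with both tight: 3.261 servings and 0.9576 servings → $3.82.
tempeh + tofu with both tight: 1.767 servings and 1.632 servings → $4.32.
Cheapest feasible corner: $3.82.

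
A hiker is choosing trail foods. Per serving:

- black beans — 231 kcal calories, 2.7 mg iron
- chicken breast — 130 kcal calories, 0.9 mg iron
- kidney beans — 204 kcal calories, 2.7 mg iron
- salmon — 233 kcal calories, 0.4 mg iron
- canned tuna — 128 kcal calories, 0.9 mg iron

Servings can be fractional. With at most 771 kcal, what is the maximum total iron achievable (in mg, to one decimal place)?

10.2 mg

Iron per kcal: kidney beans 0.01324, black beans 0.01169, canned tuna 0.007031, chicken breast 0.006923, salmon 0.001717.
With no serving limits, spend the whole calories allowance on kidney beans: 771 kcal / 204 kcal × 2.7 mg = 10.2 mg.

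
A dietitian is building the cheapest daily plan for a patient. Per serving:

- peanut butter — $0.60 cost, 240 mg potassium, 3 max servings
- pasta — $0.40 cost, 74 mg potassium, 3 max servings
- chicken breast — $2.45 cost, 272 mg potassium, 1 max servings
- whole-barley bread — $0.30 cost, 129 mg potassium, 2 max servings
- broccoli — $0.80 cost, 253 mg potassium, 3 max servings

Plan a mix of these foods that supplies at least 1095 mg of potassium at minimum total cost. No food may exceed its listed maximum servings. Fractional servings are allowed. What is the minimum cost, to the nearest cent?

$2.77

Cost per mg of potassium: whole-barley bread $0.0023, peanut butter $0.0025, broccoli $0.0032, pasta $0.0054, chicken breast $0.0090.
Take 2 servings of whole-barley bread: +258.0 mg potassium for $0.60 (total $0.60, still need 837.0 mg).
Take 3 servings of peanut butter: +720.0 mg potassium for $1.80 (total $2.40, still need 117.0 mg).
Take 0.4625 servings of broccoli: +117.0 mg potassium for $0.37 (total $2.77, still need 0.0 mg).
Filling from the cheapest source first is optimal under one linear minimum: $2.77.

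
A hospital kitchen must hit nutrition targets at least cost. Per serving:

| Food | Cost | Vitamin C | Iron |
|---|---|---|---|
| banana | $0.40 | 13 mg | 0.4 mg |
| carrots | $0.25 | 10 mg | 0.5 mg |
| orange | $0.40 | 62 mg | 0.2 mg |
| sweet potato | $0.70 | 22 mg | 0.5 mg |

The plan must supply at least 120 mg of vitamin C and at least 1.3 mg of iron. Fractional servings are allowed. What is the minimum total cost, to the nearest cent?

Check every corner: each single food scaled to meet both minima, and each pair solved so both constraints bind.
banana only: max(120/13, 1.3/0.4) = 9.231 servings → $3.69.
carrots only: max(120/10, 1.3/0.5) = 12 servings → $3.00.
orange only: max(120/62, 1.3/0.2) = 6.5 servings → $2.60.
sweet potato only: max(120/22, 1.3/0.5) = 5.455 servings → $3.82.
banana + carrots: the both-tight solution has a negative serving — not a feasible corner.
banana + orange with both tight: 2.55 servings and 1.401 servings → $1.58.
banana + sweet potato: intersection lies outside the first quadrant.
carrots + orange with both tight: 1.952 servings and 1.621 servings → $1.14.
carrots + sweet potato with both targets exact would need a negative amount; discard.
orange + sweet potato with both tight: 1.18 servings and 2.128 servings → $1.96.
Cheapest feasible corner: $1.14.

$1.14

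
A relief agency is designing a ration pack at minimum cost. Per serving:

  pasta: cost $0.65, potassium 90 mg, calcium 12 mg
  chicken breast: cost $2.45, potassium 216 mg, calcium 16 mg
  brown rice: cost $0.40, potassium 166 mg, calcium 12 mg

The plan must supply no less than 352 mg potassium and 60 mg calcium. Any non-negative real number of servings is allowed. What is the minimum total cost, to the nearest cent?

$2.00

An LP optimum is at a vertex; with two nutrient constraints at most two foods are used. Check each candidate.
pasta only: max(352/90, 60/12) = 5 servings → $3.25.
chicken breast only: max(352/216, 60/16) = 3.75 servings → $9.19.
brown rice only: max(352/166, 60/12) = 5 servings → $2.00.
pasta + chicken breast with both targets exact would need a negative amount; discard.
pasta + brown rice: the both-tight solution has a negative serving — not a feasible corner.
chicken breast + brown rice: the both-tight solution has a negative serving — not a feasible corner.
So the least-cost plan costs $2.00.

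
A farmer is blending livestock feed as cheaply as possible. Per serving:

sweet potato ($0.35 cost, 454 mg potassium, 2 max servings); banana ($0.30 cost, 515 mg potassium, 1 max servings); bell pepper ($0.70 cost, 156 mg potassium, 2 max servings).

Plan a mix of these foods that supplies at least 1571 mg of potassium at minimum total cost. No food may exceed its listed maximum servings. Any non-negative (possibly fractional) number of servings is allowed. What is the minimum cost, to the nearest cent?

Cost per mg of potassium: banana $0.0006, sweet potato $0.0008, bell pepper $0.0045.
Take 1 serving of banana: +515.0 mg potassium for $0.30 (total $0.30, still need 1056.0 mg).
Take 2 servings of sweet potato: +908.0 mg potassium for $0.70 (total $1.00, still need 148.0 mg).
Take 0.9487 servings of bell pepper: +148.0 mg potassium for $0.66 (total $1.66, still need 0.0 mg).
Filling from the cheapest source first is optimal under one linear minimum: $1.66.

$1.66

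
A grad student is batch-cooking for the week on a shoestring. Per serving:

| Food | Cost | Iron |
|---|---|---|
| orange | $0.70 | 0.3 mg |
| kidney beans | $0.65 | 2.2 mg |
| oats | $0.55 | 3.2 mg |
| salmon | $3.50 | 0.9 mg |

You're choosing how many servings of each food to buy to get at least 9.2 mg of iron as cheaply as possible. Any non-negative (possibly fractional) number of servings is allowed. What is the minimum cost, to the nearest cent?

$1.58

Cost per mg of iron: oats $0.1719, kidney beans $0.2955, orange $2.3333, salmon $3.8889.
With no serving limits, use only oats: 9.2 mg / 3.2 mg = 2.875 servings × $0.55 = $1.58.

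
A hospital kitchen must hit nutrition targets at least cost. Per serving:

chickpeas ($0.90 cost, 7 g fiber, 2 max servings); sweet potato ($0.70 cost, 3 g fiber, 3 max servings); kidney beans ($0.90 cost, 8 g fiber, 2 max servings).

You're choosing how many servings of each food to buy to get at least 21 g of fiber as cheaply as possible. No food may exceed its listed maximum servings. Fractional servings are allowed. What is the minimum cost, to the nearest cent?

$2.44

Cost per g of fiber: kidney beans $0.1125, chickpeas $0.1286, sweet potato $0.2333.
Take 2 servings of kidney beans: +16.0 g fiber for $1.80 (total $1.80, still need 5.0 g).
Take 0.7143 servings of chickpeas: +5.0 g fiber for $0.64 (total $2.44, still need 0.0 g).
Filling from the cheapest source first is optimal under one linear minimum: $2.44.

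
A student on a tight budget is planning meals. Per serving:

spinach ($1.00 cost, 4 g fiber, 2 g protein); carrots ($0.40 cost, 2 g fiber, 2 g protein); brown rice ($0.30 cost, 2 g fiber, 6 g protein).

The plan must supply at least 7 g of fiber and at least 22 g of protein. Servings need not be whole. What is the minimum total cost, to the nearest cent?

$1.10

A basic optimal solution has at most two foods positive. Try each food alone and each pair with both targets met exactly.
spinach only: max(7/4, 22/2) = 11 servings → $11.00.
carrots only: max(7/2, 22/2) = 11 servings → $4.40.
brown rice only: max(7/2, 22/6) = 3.667 servings → $1.10.
spinach + carrots: intersection lies outside the first quadrant.
spinach + brown rice with both targets exact would need a negative amount; discard.
carrots + brown rice: the both-tight solution has a negative serving — not a feasible corner.
So the least-cost plan costs $1.10.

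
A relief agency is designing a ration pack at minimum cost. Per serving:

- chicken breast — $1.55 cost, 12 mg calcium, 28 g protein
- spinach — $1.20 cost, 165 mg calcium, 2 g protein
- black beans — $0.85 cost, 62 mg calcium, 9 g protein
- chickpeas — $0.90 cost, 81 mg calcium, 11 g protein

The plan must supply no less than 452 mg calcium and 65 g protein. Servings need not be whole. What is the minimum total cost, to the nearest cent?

$5.22

Two binding constraints pin down two serving amounts, so the optimal mix uses at most two foods. The candidates are each food alone (scaled to the tighter of calcium/protein) and each pair with both constraints tight.
chicken breast only: max(452/12, 65/28) = 37.67 servings → $58.38.
spinach only: max(452/165, 65/2) = 32.5 servings → $39.00.
black beans only: max(452/62, 65/9) = 7.29 servings → $6.20.
chickpeas only: max(452/81, 65/11) = 5.909 servings → $5.32.
chicken breast + spinach with both tight: 2.137 servings and 2.584 servings → $6.41.
chicken breast + black beans: intersection lies outside the first quadrant.
chicken breast + chickpeas with both tight: 0.1372 servings and 5.56 servings → $5.22.
spinach + black beans with both tight: 0.02792 servings and 7.216 servings → $6.17.
spinach + chickpeas: intersection lies outside the first quadrant.
black beans + chickpeas with both tight: 6.234 servings and 0.8085 servings → $6.03.
Cheapest feasible corner: $5.22.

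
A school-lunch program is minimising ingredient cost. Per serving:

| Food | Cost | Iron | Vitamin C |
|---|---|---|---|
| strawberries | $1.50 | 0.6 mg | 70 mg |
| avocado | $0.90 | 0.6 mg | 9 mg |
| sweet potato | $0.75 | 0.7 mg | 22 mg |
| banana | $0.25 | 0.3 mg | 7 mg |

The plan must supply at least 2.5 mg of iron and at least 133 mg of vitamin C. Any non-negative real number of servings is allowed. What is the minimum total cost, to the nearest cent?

$3.42

With two linear requirements the optimum uses one or two foods; enumerate the corners.
strawberries only: max(2.5/0.6, 133/70) = 4.167 servings → $6.25.
avocado only: max(2.5/0.6, 133/9) = 14.78 servings → $13.30.
sweet potato only: max(2.5/0.7, 133/22) = 6.045 servings → $4.53.
banana only: max(2.5/0.3, 133/7) = 19 servings → $4.75.
strawberries + avocado with both tight: 1.566 servings and 2.601 servings → $4.69.
strawberries + sweet potato with both tight: 1.064 servings and 2.659 servings → $3.59.
strawberries + banana with both tight: 1.333 servings and 5.667 servings → $3.42.
avocado + sweet potato: intersection lies outside the first quadrant.
avocado + banana: intersection lies outside the first quadrant.
sweet potato + banana: the both-tight solution has a negative serving — not a feasible corner.
Cheapest feasible corner: $3.42.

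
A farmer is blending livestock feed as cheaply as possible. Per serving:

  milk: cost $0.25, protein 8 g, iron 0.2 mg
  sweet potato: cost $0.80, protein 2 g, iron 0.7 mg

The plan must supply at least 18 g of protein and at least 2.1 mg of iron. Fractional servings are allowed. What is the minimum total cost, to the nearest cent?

$2.43

The cheapest plan sits at a corner of the feasible region — with two constraints it uses at most two foods.
milk only: max(18/8, 2.1/0.2) = 10.5 servings → $2.62.
sweet potato only: max(18/2, 2.1/0.7) = 9 servings → $7.20.
milk + sweet potato with both tight: 1.615 servings and 2.538 servings → $2.43.
Cheapest feasible corner: $2.43.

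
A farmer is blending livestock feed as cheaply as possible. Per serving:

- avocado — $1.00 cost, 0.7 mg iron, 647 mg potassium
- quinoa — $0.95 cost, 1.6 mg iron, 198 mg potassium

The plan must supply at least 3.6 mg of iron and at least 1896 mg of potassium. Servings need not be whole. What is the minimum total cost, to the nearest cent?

$3.65

With two linear requirements the optimum uses one or two foods; enumerate the corners.
avocado only: max(3.6/0.7, 1896/647) = 5.143 servings → $5.14.
quinoa only: max(3.6/1.6, 1896/198) = 9.576 servings → $9.10.
avocado + quinoa with both tight: 2.588 servings and 1.118 servings → $3.65.
Cheapest feasible corner: $3.65.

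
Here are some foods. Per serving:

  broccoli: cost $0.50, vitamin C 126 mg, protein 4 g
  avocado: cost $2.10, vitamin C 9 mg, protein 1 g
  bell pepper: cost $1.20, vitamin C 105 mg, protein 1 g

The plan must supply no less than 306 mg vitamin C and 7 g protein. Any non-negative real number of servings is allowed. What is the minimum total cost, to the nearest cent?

Minimising a linear cost over {vitamin C ≥ 306, protein ≥ 7, servings ≥ 0} — the optimum is at a vertex, using one or two foods.
broccoli only: max(306/126, 7/4) = 2.429 servings → $1.21.
avocado only: max(306/9, 7/1) = 34 servings → $71.40.
bell pepper only: max(306/105, 7/1) = 7 servings → $8.40.
broccoli + avocado: the both-tight solution has a negative serving — not a feasible corner.
broccoli + bell pepper with both tight: 1.459 servings and 1.163 servings → $2.13.
avocado + bell pepper with both tight: 4.469 servings and 2.531 servings → $12.42.
The minimum over all feasible corners is $1.21.

$1.21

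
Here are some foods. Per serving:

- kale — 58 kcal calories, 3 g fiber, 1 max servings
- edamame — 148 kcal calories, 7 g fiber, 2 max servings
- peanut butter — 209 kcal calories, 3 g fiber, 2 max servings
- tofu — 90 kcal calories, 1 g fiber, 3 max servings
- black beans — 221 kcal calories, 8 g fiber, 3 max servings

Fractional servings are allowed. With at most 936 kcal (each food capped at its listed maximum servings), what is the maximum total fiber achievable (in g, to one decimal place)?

38.1 g

Fiber per kcal: kale 0.05172, edamame 0.0473, black beans 0.0362, peanut butter 0.01435, tofu 0.01111.
Take 1 serving of kale: uses 58 kcal, +3.0 g fiber (running total 3.0 g).
Take 2 servings of edamame: uses 296 kcal, +14.0 g fiber (running total 17.0 g).
Take 2.633 servings of black beans: uses 582 kcal, +21.1 g fiber (running total 38.1 g).
Filling greedily by fiber-per-kcal is optimal for one linear limit, giving 38.1 g.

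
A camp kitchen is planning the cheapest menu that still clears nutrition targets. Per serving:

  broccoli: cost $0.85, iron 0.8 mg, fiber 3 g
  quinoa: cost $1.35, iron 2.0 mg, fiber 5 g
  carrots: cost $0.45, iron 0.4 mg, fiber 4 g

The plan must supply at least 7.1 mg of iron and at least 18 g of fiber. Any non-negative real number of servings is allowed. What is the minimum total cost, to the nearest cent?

The cheapest plan sits at a corner of the feasible region — with two constraints it uses at most two foods.
broccoli only: max(7.1/0.8, 18/3) = 8.875 servings → $7.54.
quinoa only: max(7.1/2.0, 18/5) = 3.6 servings → $4.86.
carrots only: max(7.1/0.4, 18/4) = 17.75 servings → $7.99.
broccoli + quinoa with both tight: 0.25 servings and 3.45 servings → $4.87.
broccoli + carrots: the both-tight solution has a negative serving — not a feasible corner.
quinoa + carrots with both tight: 3.533 servings and 0.08333 servings → $4.81.
Cheapest feasible corner: $4.81.

$4.81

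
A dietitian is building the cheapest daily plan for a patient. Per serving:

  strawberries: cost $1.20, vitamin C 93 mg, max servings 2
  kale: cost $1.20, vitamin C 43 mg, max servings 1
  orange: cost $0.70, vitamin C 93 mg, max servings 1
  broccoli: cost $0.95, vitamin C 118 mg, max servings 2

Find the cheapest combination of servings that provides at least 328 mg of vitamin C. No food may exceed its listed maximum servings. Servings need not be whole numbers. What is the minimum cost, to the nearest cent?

$2.59

Cost per mg of vitamin C: orange $0.0075, broccoli $0.0081, strawberries $0.0129, kale $0.0279.
Take 1 serving of orange: +93.0 mg vitamin C for $0.70 (total $0.70, still need 235.0 mg).
Take 1.992 servings of broccoli: +235.0 mg vitamin C for $1.89 (total $2.59, still need 0.0 mg).
Greedy by cheapest-per-mg is optimal for a single linear constraint, so the minimum cost is $2.59.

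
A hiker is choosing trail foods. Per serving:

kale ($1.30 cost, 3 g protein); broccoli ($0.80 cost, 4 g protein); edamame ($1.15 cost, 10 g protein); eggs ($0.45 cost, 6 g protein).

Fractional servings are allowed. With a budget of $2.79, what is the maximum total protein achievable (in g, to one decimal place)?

37.2 g

Protein per dollar: eggs 13.33, edamame 8.696, broccoli 5, kale 2.308.
With no serving limits, spend the whole cost allowance on eggs: $2.79 / $0.45 × 6 g = 37.2 g.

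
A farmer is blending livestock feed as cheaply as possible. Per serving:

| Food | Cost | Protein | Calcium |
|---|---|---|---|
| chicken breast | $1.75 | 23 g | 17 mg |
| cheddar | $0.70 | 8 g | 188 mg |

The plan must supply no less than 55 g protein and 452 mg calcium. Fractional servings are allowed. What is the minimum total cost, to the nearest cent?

$4.39

With two linear requirements the optimum uses one or two foods; enumerate the corners.
chicken breast only: max(55/23, 452/17) = 26.59 servings → $46.53.
cheddar only: max(55/8, 452/188) = 6.875 servings → $4.81.
chicken breast + cheddar with both tight: 1.606 servings and 2.259 servings → $4.39.
Cheapest feasible corner: $4.39.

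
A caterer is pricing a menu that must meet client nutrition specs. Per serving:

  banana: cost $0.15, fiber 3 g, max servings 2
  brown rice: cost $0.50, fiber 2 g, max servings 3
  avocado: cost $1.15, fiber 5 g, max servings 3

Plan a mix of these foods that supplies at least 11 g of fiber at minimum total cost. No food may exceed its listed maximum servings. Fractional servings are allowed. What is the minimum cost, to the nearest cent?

Cost per g of fiber: banana $0.0500, avocado $0.2300, brown rice $0.2500.
Take 2 servings of banana: +6.0 g fiber for $0.30 (total $0.30, still need 5.0 g).
Take 1 serving of avocado: +5.0 g fiber for $1.15 (total $1.45, still need 0.0 g).
Filling from the cheapest source first is optimal under one linear minimum: $1.45.

$1.45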